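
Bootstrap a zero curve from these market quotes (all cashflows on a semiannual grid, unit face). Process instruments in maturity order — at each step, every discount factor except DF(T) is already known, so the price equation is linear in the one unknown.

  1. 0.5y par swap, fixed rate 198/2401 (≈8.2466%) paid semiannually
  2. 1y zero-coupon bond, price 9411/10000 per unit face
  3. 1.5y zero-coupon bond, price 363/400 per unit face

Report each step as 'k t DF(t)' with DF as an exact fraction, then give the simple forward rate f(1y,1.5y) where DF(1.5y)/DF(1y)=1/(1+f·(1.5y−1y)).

1 1/2 2401/2500
2 1 9411/10000
3 3/2 363/400
f(1y,1.5y) = ((9411/10000)/(363/400) − 1)/(1/2) = 224/3025 ≈ 7.4050%

step 1 [0.5y] swap r/2=99/2401: DF=(1 − 99/2401·(0))/(1+99/2401) = 2401/2500 ≈ 0.960400
step 2 [1y] zero: DF = P = 9411/10000 ≈ 0.941100
step 3 [1.5y] zero: DF = P = 363/400 ≈ 0.907500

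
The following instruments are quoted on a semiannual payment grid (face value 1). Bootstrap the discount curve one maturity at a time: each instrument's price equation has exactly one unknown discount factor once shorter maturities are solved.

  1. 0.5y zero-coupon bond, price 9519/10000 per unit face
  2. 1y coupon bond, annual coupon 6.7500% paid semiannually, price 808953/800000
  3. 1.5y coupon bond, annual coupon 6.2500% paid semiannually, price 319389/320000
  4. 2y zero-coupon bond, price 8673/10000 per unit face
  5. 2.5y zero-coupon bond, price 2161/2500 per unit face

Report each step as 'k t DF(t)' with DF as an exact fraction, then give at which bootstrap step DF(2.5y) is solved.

1 1/2 9519/10000
2 1 9471/10000
3 3/2 9103/10000
4 2 8673/10000
5 5/2 2161/2500
DF(2.5y) is solved at step 5

step 1 [0.5y] zero: DF = P = 9519/10000 ≈ 0.951900
step 2 [1y] bond c/2=27/800: DF=(808953/800000 − 27/800·(0.951900))/(1+27/800) = 9471/10000 ≈ 0.947100
step 3 [1.5y] bond c/2=1/32: DF=(319389/320000 − 1/32·(0.951900+0.947100))/(1+1/32) = 9103/10000 ≈ 0.910300
step 4 [2y] zero: DF = P = 8673/10000 ≈ 0.867300
step 5 [2.5y] zero: DF = P = 2161/2500 ≈ 0.864400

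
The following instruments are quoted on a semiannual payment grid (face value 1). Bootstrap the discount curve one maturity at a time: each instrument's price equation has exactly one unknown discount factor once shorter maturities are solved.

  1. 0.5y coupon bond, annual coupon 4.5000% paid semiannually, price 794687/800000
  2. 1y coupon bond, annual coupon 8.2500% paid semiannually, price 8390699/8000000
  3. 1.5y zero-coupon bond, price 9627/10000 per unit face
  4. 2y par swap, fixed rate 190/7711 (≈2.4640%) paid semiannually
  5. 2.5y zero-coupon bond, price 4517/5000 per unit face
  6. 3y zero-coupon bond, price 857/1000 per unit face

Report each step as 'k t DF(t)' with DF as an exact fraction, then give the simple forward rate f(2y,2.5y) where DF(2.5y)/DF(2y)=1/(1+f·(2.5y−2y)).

step 1 [0.5y] bond c/2=9/400: DF=(794687/800000 − 9/400·(0))/(1+9/400) = 1943/2000 ≈ 0.971500
step 2 [1y] bond c/2=33/800: DF=(8390699/8000000 − 33/800·(0.971500))/(1+33/800) = 1211/1250 ≈ 0.968800
step 3 [1.5y] zero: DF = P = 9627/10000 ≈ 0.962700
step 4 [2y] swap r/2=95/7711: DF=(1 − 95/7711·(0.971500+0.968800+0.962700))/(1+95/7711) = 381/400 ≈ 0.952500
step 5 [2.5y] zero: DF = P = 4517/5000 ≈ 0.903400
step 6 [3y] zero: DF = P = 857/1000 ≈ 0.857000

1 1/2 1943/2000
2 1 1211/1250
3 3/2 9627/10000
4 2 381/400
5 5/2 4517/5000
6 3 857/1000
f(2y,2.5y) = ((381/400)/(4517/5000) − 1)/(1/2) = 491/4517 ≈ 10.8700%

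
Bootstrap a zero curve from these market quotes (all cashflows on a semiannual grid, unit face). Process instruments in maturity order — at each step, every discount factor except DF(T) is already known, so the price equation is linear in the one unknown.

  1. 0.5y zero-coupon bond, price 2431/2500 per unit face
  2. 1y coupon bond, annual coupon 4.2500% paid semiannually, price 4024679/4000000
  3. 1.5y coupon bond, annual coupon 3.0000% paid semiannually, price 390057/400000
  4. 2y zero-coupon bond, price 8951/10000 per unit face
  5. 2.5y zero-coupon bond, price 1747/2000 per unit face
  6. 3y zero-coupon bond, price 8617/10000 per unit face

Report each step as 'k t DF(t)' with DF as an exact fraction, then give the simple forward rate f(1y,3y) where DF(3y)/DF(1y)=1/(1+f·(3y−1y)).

step 1 [0.5y] zero: DF = P = 2431/2500 ≈ 0.972400
step 2 [1y] bond c/2=17/800: DF=(4024679/4000000 − 17/800·(0.972400))/(1+17/800) = 193/200 ≈ 0.965000
step 3 [1.5y] bond c/2=3/200: DF=(390057/400000 − 3/200·(0.972400+0.965000))/(1+3/200) = 9321/10000 ≈ 0.932100
step 4 [2y] zero: DF = P = 8951/10000 ≈ 0.895100
step 5 [2.5y] zero: DF = P = 1747/2000 ≈ 0.873500
step 6 [3y] zero: DF = P = 8617/10000 ≈ 0.861700

1 1/2 2431/2500
2 1 193/200
3 3/2 9321/10000
4 2 8951/10000
5 5/2 1747/2000
6 3 8617/10000
f(1y,3y) = ((193/200)/(8617/10000) − 1)/(2) = 1033/17234 ≈ 5.9940%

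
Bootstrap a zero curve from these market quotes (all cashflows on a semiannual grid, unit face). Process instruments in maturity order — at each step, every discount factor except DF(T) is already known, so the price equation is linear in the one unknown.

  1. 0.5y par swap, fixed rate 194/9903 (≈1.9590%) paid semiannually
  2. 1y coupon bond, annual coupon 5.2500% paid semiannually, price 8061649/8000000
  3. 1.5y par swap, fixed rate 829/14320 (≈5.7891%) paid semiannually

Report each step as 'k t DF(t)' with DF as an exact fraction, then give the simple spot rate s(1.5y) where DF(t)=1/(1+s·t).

step 1 [0.5y] swap r/2=97/9903: DF=(1 − 97/9903·(0))/(1+97/9903) = 9903/10000 ≈ 0.990300
step 2 [1y] bond c/2=21/800: DF=(8061649/8000000 − 21/800·(0.990300))/(1+21/800) = 4783/5000 ≈ 0.956600
step 3 [1.5y] swap r/2=829/28640: DF=(1 − 829/28640·(0.990300+0.956600))/(1+829/28640) = 9171/10000 ≈ 0.917100

1 1/2 9903/10000
2 1 4783/5000
3 3/2 9171/10000
s(1.5y) = (1/(9171/10000) − 1)/(3/2) = 1658/27513 ≈ 6.0262%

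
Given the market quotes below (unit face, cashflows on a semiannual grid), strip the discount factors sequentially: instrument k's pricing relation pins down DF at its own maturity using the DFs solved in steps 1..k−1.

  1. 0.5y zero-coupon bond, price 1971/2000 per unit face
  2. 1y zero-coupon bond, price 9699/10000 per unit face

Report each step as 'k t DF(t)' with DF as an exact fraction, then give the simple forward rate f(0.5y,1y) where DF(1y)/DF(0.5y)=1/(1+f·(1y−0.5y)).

1 1/2 1971/2000
2 1 9699/10000
f(0.5y,1y) = ((1971/2000)/(9699/10000) − 1)/(1/2) = 104/3233 ≈ 3.2168%

step 1 [0.5y] zero: DF = P = 1971/2000 ≈ 0.985500
step 2 [1y] zero: DF = P = 9699/10000 ≈ 0.969900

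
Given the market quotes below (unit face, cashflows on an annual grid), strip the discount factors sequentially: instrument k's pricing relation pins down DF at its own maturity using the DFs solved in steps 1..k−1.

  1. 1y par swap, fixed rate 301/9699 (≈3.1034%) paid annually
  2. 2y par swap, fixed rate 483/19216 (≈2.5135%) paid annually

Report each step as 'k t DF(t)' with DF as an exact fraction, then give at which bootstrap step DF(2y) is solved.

1 1 9699/10000
2 2 9517/10000
DF(2y) is solved at step 2

step 1 [1y] swap r/1=301/9699: DF=(1 − 301/9699·(0))/(1+301/9699) = 9699/10000 ≈ 0.969900
step 2 [2y] swap r/1=483/19216: DF=(1 − 483/19216·(0.969900))/(1+483/19216) = 9517/10000 ≈ 0.951700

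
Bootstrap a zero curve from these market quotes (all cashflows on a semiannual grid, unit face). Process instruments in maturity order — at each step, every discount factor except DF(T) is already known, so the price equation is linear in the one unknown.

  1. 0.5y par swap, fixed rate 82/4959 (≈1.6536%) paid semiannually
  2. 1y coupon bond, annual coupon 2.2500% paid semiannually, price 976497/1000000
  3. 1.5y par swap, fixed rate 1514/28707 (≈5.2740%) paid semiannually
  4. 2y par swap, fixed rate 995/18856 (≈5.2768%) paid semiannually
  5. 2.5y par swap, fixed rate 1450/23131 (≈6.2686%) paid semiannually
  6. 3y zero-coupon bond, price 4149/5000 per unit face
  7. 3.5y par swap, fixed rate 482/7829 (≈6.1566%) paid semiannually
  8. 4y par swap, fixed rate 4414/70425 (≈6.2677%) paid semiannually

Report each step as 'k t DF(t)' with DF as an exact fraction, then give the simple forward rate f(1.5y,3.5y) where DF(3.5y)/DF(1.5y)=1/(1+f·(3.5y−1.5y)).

step 1 [0.5y] swap r/2=41/4959: DF=(1 − 41/4959·(0))/(1+41/4959) = 4959/5000 ≈ 0.991800
step 2 [1y] bond c/2=9/800: DF=(976497/1000000 − 9/800·(0.991800))/(1+9/800) = 4773/5000 ≈ 0.954600
step 3 [1.5y] swap r/2=757/28707: DF=(1 − 757/28707·(0.991800+0.954600))/(1+757/28707) = 9243/10000 ≈ 0.924300
step 4 [2y] swap r/2=995/37712: DF=(1 − 995/37712·(0.991800+0.954600+0.924300))/(1+995/37712) = 1801/2000 ≈ 0.900500
step 5 [2.5y] swap r/2=725/23131: DF=(1 − 725/23131·(0.991800+0.954600+0.924300+0.900500))/(1+725/23131) = 171/200 ≈ 0.855000
step 6 [3y] zero: DF = P = 4149/5000 ≈ 0.829800
step 7 [3.5y] swap r/2=241/7829: DF=(1 − 241/7829·(0.991800+0.954600+0.924300+0.900500+0.855000+0.829800))/(1+241/7829) = 1009/1250 ≈ 0.807200
step 8 [4y] swap r/2=2207/70425: DF=(1 − 2207/70425·(0.991800+0.954600+0.924300+0.900500+0.855000+0.829800+0.807200))/(1+2207/70425) = 7793/10000 ≈ 0.779300

1 1/2 4959/5000
2 1 4773/5000
3 3/2 9243/10000
4 2 1801/2000
5 5/2 171/200
6 3 4149/5000
7 7/2 1009/1250
8 4 7793/10000
f(1.5y,3.5y) = ((9243/10000)/(1009/1250) − 1)/(2) = 1171/16144 ≈ 7.2535%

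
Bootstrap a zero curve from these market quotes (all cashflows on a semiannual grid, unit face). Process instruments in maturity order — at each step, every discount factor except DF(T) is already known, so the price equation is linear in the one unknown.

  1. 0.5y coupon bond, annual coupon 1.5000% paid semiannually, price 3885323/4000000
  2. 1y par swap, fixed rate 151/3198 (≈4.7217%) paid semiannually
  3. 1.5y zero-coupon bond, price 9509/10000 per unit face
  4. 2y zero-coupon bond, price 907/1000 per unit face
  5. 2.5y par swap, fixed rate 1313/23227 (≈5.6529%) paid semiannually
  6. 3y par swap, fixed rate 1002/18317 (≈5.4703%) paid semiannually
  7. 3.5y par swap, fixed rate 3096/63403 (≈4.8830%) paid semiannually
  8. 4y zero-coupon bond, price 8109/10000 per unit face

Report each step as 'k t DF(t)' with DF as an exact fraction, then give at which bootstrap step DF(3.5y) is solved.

1 1/2 9641/10000
2 1 9547/10000
3 3/2 9509/10000
4 2 907/1000
5 5/2 8687/10000
6 3 8497/10000
7 7/2 2113/2500
8 4 8109/10000
DF(3.5y) is solved at step 7

step 1 [0.5y] bond c/2=3/400: DF=(3885323/4000000 − 3/400·(0))/(1+3/400) = 9641/10000 ≈ 0.964100
step 2 [1y] swap r/2=151/6396: DF=(1 − 151/6396·(0.964100))/(1+151/6396) = 9547/10000 ≈ 0.954700
step 3 [1.5y] zero: DF = P = 9509/10000 ≈ 0.950900
step 4 [2y] zero: DF = P = 907/1000 ≈ 0.907000
step 5 [2.5y] swap r/2=1313/46454: DF=(1 − 1313/46454·(0.964100+0.954700+0.950900+0.907000))/(1+1313/46454) = 8687/10000 ≈ 0.868700
step 6 [3y] swap r/2=501/18317: DF=(1 − 501/18317·(0.964100+0.954700+0.950900+0.907000+0.868700))/(1+501/18317) = 8497/10000 ≈ 0.849700
step 7 [3.5y] swap r/2=1548/63403: DF=(1 − 1548/63403·(0.964100+0.954700+0.950900+0.907000+0.868700+0.849700))/(1+1548/63403) = 2113/2500 ≈ 0.845200
step 8 [4y] zero: DF = P = 8109/10000 ≈ 0.810900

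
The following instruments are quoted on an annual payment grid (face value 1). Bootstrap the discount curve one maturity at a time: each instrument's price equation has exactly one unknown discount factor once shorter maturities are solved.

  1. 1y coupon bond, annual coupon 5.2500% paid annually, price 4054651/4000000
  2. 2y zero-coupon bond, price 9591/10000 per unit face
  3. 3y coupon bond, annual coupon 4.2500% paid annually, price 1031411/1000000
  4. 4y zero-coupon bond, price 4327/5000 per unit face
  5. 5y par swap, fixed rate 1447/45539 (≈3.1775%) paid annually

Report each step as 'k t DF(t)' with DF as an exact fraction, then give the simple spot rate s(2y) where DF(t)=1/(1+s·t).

step 1 [1y] bond c/1=21/400: DF=(4054651/4000000 − 21/400·(0))/(1+21/400) = 9631/10000 ≈ 0.963100
step 2 [2y] zero: DF = P = 9591/10000 ≈ 0.959100
step 3 [3y] bond c/1=17/400: DF=(1031411/1000000 − 17/400·(0.963100+0.959100))/(1+17/400) = 911/1000 ≈ 0.911000
step 4 [4y] zero: DF = P = 4327/5000 ≈ 0.865400
step 5 [5y] swap r/1=1447/45539: DF=(1 − 1447/45539·(0.963100+0.959100+0.911000+0.865400))/(1+1447/45539) = 8553/10000 ≈ 0.855300

1 1 9631/10000
2 2 9591/10000
3 3 911/1000
4 4 4327/5000
5 5 8553/10000
s(2y) = (1/(9591/10000) − 1)/(2) = 409/19182 ≈ 2.1322%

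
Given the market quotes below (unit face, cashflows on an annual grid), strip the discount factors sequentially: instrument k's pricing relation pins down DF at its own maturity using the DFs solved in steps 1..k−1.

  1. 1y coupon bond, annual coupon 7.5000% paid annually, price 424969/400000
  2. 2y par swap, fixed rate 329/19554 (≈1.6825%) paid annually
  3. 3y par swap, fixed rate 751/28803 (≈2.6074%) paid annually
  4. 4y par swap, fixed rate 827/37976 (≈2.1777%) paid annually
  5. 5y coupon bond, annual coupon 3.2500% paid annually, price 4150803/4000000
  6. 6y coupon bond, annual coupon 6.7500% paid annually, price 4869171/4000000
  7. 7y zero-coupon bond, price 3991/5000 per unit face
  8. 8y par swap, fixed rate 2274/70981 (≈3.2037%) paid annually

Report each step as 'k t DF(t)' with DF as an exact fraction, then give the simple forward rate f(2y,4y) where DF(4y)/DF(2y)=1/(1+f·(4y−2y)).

1 1 9883/10000
2 2 9671/10000
3 3 9249/10000
4 4 9173/10000
5 5 1771/2000
6 6 4221/5000
7 7 3991/5000
8 8 3863/5000
f(2y,4y) = ((9671/10000)/(9173/10000) − 1)/(2) = 249/9173 ≈ 2.7145%

step 1 [1y] bond c/1=3/40: DF=(424969/400000 − 3/40·(0))/(1+3/40) = 9883/10000 ≈ 0.988300
step 2 [2y] swap r/1=329/19554: DF=(1 − 329/19554·(0.988300))/(1+329/19554) = 9671/10000 ≈ 0.967100
step 3 [3y] swap r/1=751/28803: DF=(1 − 751/28803·(0.988300+0.967100))/(1+751/28803) = 9249/10000 ≈ 0.924900
step 4 [4y] swap r/1=827/37976: DF=(1 − 827/37976·(0.988300+0.967100+0.924900))/(1+827/37976) = 9173/10000 ≈ 0.917300
step 5 [5y] bond c/1=13/400: DF=(4150803/4000000 − 13/400·(0.988300+0.967100+0.924900+0.917300))/(1+13/400) = 1771/2000 ≈ 0.885500
step 6 [6y] bond c/1=27/400: DF=(4869171/4000000 − 27/400·(0.988300+0.967100+0.924900+0.917300+0.885500))/(1+27/400) = 4221/5000 ≈ 0.844200
step 7 [7y] zero: DF = P = 3991/5000 ≈ 0.798200
step 8 [8y] swap r/1=2274/70981: DF=(1 − 2274/70981·(0.988300+0.967100+0.924900+0.917300+0.885500+0.844200+0.798200))/(1+2274/70981) = 3863/5000 ≈ 0.772600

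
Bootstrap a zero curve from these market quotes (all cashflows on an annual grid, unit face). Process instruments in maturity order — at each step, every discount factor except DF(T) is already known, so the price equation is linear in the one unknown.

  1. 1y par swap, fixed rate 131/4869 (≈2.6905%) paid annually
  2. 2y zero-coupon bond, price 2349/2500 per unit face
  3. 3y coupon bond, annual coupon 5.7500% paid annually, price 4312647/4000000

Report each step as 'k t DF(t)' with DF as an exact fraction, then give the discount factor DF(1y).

1 1 4869/5000
2 2 2349/2500
3 3 1831/2000
DF(1y) = 4869/5000 ≈ 0.973800

step 1 [1y] swap r/1=131/4869: DF=(1 − 131/4869·(0))/(1+131/4869) = 4869/5000 ≈ 0.973800
step 2 [2y] zero: DF = P = 2349/2500 ≈ 0.939600
step 3 [3y] bond c/1=23/400: DF=(4312647/4000000 − 23/400·(0.973800+0.939600))/(1+23/400) = 1831/2000 ≈ 0.915500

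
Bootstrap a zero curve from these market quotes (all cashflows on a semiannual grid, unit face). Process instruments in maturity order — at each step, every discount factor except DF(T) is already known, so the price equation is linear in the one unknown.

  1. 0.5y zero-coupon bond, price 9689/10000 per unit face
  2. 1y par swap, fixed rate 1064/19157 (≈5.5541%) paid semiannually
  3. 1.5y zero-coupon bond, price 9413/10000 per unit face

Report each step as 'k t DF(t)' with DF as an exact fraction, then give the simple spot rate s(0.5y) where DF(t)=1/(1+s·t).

1 1/2 9689/10000
2 1 2367/2500
3 3/2 9413/10000
s(0.5y) = (1/(9689/10000) − 1)/(1/2) = 622/9689 ≈ 6.4197%

step 1 [0.5y] zero: DF = P = 9689/10000 ≈ 0.968900
step 2 [1y] swap r/2=532/19157: DF=(1 − 532/19157·(0.968900))/(1+532/19157) = 2367/2500 ≈ 0.946800
step 3 [1.5y] zero: DF = P = 9413/10000 ≈ 0.941300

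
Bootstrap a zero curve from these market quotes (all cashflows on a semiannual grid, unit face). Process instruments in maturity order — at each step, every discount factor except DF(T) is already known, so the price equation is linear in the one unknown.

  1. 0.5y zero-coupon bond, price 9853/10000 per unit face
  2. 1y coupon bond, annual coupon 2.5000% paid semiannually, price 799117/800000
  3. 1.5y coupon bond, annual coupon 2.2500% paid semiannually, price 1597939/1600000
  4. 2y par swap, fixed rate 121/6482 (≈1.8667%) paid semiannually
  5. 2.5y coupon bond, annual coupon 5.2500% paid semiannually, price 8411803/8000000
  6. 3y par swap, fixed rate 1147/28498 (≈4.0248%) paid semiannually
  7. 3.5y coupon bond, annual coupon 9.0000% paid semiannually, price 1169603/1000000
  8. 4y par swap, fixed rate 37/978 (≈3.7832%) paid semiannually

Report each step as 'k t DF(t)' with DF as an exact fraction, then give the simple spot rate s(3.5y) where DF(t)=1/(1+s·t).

1 1/2 9853/10000
2 1 609/625
3 3/2 4829/5000
4 2 9637/10000
5 5/2 9251/10000
6 3 8853/10000
7 7/2 4369/5000
8 4 4297/5000
s(3.5y) = (1/(4369/5000) − 1)/(7/2) = 1262/30583 ≈ 4.1265%

step 1 [0.5y] zero: DF = P = 9853/10000 ≈ 0.985300
step 2 [1y] bond c/2=1/80: DF=(799117/800000 − 1/80·(0.985300))/(1+1/80) = 609/625 ≈ 0.974400
step 3 [1.5y] bond c/2=9/800: DF=(1597939/1600000 − 9/800·(0.985300+0.974400))/(1+9/800) = 4829/5000 ≈ 0.965800
step 4 [2y] swap r/2=121/12964: DF=(1 − 121/12964·(0.985300+0.974400+0.965800))/(1+121/12964) = 9637/10000 ≈ 0.963700
step 5 [2.5y] bond c/2=21/800: DF=(8411803/8000000 − 21/800·(0.985300+0.974400+0.965800+0.963700))/(1+21/800) = 9251/10000 ≈ 0.925100
step 6 [3y] swap r/2=1147/56996: DF=(1 − 1147/56996·(0.985300+0.974400+0.965800+0.963700+0.925100))/(1+1147/56996) = 8853/10000 ≈ 0.885300
step 7 [3.5y] bond c/2=9/200: DF=(1169603/1000000 − 9/200·(0.985300+0.974400+0.965800+0.963700+0.925100+0.885300))/(1+9/200) = 4369/5000 ≈ 0.873800
step 8 [4y] swap r/2=37/1956: DF=(1 − 37/1956·(0.985300+0.974400+0.965800+0.963700+0.925100+0.885300+0.873800))/(1+37/1956) = 4297/5000 ≈ 0.859400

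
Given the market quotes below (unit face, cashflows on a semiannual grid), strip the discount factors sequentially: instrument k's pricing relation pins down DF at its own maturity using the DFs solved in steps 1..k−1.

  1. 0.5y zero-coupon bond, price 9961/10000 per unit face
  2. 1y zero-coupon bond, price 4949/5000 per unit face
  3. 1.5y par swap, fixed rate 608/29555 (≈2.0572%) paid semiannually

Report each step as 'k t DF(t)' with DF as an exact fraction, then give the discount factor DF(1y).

step 1 [0.5y] zero: DF = P = 9961/10000 ≈ 0.996100
step 2 [1y] zero: DF = P = 4949/5000 ≈ 0.989800
step 3 [1.5y] swap r/2=304/29555: DF=(1 − 304/29555·(0.996100+0.989800))/(1+304/29555) = 606/625 ≈ 0.969600

1 1/2 9961/10000
2 1 4949/5000
3 3/2 606/625
DF(1y) = 4949/5000 ≈ 0.989800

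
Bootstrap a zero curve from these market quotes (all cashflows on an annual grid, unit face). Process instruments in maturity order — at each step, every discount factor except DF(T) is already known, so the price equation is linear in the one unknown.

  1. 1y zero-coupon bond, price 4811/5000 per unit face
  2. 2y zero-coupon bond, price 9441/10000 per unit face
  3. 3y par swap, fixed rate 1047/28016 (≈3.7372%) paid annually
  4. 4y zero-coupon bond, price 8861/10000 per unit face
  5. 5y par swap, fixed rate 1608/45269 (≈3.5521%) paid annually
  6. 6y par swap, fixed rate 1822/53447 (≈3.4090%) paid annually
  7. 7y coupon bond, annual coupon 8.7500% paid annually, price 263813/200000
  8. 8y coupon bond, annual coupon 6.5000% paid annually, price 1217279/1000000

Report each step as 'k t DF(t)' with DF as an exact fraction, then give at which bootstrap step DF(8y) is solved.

step 1 [1y] zero: DF = P = 4811/5000 ≈ 0.962200
step 2 [2y] zero: DF = P = 9441/10000 ≈ 0.944100
step 3 [3y] swap r/1=1047/28016: DF=(1 − 1047/28016·(0.962200+0.944100))/(1+1047/28016) = 8953/10000 ≈ 0.895300
step 4 [4y] zero: DF = P = 8861/10000 ≈ 0.886100
step 5 [5y] swap r/1=1608/45269: DF=(1 − 1608/45269·(0.962200+0.944100+0.895300+0.886100))/(1+1608/45269) = 1049/1250 ≈ 0.839200
step 6 [6y] swap r/1=1822/53447: DF=(1 − 1822/53447·(0.962200+0.944100+0.895300+0.886100+0.839200))/(1+1822/53447) = 4089/5000 ≈ 0.817800
step 7 [7y] bond c/1=7/80: DF=(263813/200000 − 7/80·(0.962200+0.944100+0.895300+0.886100+0.839200+0.817800))/(1+7/80) = 7829/10000 ≈ 0.782900
step 8 [8y] bond c/1=13/200: DF=(1217279/1000000 − 13/200·(0.962200+0.944100+0.895300+0.886100+0.839200+0.817800+0.782900))/(1+13/200) = 769/1000 ≈ 0.769000

1 1 4811/5000
2 2 9441/10000
3 3 8953/10000
4 4 8861/10000
5 5 1049/1250
6 6 4089/5000
7 7 7829/10000
8 8 769/1000
DF(8y) is solved at step 8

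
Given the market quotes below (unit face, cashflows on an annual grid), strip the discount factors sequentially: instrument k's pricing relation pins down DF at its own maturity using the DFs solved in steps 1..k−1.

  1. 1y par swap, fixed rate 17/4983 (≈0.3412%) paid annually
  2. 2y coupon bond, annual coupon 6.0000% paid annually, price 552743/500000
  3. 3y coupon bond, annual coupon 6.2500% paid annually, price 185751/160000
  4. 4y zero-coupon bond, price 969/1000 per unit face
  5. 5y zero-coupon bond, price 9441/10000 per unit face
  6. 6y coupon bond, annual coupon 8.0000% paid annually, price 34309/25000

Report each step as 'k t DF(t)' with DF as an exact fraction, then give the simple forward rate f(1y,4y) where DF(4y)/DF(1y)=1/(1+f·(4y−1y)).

1 1 4983/5000
2 2 1973/2000
3 3 122/125
4 4 969/1000
5 5 9441/10000
6 6 4549/5000
f(1y,4y) = ((4983/5000)/(969/1000) − 1)/(3) = 46/4845 ≈ 0.9494%

step 1 [1y] swap r/1=17/4983: DF=(1 − 17/4983·(0))/(1+17/4983) = 4983/5000 ≈ 0.996600
step 2 [2y] bond c/1=3/50: DF=(552743/500000 − 3/50·(0.996600))/(1+3/50) = 1973/2000 ≈ 0.986500
step 3 [3y] bond c/1=1/16: DF=(185751/160000 − 1/16·(0.996600+0.986500))/(1+1/16) = 122/125 ≈ 0.976000
step 4 [4y] zero: DF = P = 969/1000 ≈ 0.969000
step 5 [5y] zero: DF = P = 9441/10000 ≈ 0.944100
step 6 [6y] bond c/1=2/25: DF=(34309/25000 − 2/25·(0.996600+0.986500+0.976000+0.969000+0.944100))/(1+2/25) = 4549/5000 ≈ 0.909800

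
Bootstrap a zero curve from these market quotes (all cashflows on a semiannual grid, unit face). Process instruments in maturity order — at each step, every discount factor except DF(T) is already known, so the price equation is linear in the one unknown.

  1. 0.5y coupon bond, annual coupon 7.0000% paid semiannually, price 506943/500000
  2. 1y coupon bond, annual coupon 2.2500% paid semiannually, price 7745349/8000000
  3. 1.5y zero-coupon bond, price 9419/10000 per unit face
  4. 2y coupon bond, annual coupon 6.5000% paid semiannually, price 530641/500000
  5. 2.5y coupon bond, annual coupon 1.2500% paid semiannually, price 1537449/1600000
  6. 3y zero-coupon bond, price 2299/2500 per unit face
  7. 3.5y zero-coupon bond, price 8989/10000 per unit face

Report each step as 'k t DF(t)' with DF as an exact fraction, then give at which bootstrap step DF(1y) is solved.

1 1/2 2449/2500
2 1 1893/2000
3 3/2 9419/10000
4 2 586/625
5 5/2 9313/10000
6 3 2299/2500
7 7/2 8989/10000
DF(1y) is solved at step 2

step 1 [0.5y] bond c/2=7/200: DF=(506943/500000 − 7/200·(0))/(1+7/200) = 2449/2500 ≈ 0.979600
step 2 [1y] bond c/2=9/800: DF=(7745349/8000000 − 9/800·(0.979600))/(1+9/800) = 1893/2000 ≈ 0.946500
step 3 [1.5y] zero: DF = P = 9419/10000 ≈ 0.941900
step 4 [2y] bond c/2=13/400: DF=(530641/500000 − 13/400·(0.979600+0.946500+0.941900))/(1+13/400) = 586/625 ≈ 0.937600
step 5 [2.5y] bond c/2=1/160: DF=(1537449/1600000 − 1/160·(0.979600+0.946500+0.941900+0.937600))/(1+1/160) = 9313/10000 ≈ 0.931300
step 6 [3y] zero: DF = P = 2299/2500 ≈ 0.919600
step 7 [3.5y] zero: DF = P = 8989/10000 ≈ 0.898900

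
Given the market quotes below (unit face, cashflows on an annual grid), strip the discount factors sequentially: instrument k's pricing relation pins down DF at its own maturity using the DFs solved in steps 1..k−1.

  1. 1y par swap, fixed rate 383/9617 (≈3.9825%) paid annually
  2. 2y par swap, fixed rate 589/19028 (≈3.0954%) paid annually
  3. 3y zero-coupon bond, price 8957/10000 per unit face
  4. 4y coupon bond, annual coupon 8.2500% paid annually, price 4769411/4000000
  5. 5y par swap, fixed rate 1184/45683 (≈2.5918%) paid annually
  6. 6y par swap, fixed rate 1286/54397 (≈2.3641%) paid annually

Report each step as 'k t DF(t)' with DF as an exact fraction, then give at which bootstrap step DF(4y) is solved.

step 1 [1y] swap r/1=383/9617: DF=(1 − 383/9617·(0))/(1+383/9617) = 9617/10000 ≈ 0.961700
step 2 [2y] swap r/1=589/19028: DF=(1 − 589/19028·(0.961700))/(1+589/19028) = 9411/10000 ≈ 0.941100
step 3 [3y] zero: DF = P = 8957/10000 ≈ 0.895700
step 4 [4y] bond c/1=33/400: DF=(4769411/4000000 − 33/400·(0.961700+0.941100+0.895700))/(1+33/400) = 4441/5000 ≈ 0.888200
step 5 [5y] swap r/1=1184/45683: DF=(1 − 1184/45683·(0.961700+0.941100+0.895700+0.888200))/(1+1184/45683) = 551/625 ≈ 0.881600
step 6 [6y] swap r/1=1286/54397: DF=(1 − 1286/54397·(0.961700+0.941100+0.895700+0.888200+0.881600))/(1+1286/54397) = 4357/5000 ≈ 0.871400

1 1 9617/10000
2 2 9411/10000
3 3 8957/10000
4 4 4441/5000
5 5 551/625
6 6 4357/5000
DF(4y) is solved at step 4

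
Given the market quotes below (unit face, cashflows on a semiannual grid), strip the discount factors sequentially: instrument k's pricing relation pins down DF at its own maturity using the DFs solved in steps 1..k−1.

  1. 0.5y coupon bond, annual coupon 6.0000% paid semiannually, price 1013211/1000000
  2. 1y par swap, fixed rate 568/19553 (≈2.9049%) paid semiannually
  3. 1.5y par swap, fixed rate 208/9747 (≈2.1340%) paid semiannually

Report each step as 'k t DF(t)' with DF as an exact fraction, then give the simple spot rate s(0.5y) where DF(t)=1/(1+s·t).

1 1/2 9837/10000
2 1 2429/2500
3 3/2 1211/1250
s(0.5y) = (1/(9837/10000) − 1)/(1/2) = 326/9837 ≈ 3.3140%

step 1 [0.5y] bond c/2=3/100: DF=(1013211/1000000 − 3/100·(0))/(1+3/100) = 9837/10000 ≈ 0.983700
step 2 [1y] swap r/2=284/19553: DF=(1 − 284/19553·(0.983700))/(1+284/19553) = 2429/2500 ≈ 0.971600
step 3 [1.5y] swap r/2=104/9747: DF=(1 − 104/9747·(0.983700+0.971600))/(1+104/9747) = 1211/1250 ≈ 0.968800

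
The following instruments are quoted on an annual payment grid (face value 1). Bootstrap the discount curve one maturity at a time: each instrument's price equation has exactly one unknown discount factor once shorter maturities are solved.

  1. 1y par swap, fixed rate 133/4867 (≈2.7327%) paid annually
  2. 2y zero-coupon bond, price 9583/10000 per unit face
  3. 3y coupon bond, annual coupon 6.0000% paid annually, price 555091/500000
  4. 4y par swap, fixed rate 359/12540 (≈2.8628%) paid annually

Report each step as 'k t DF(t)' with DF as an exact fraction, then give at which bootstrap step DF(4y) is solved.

1 1 4867/5000
2 2 9583/10000
3 3 469/500
4 4 8923/10000
DF(4y) is solved at step 4

step 1 [1y] swap r/1=133/4867: DF=(1 − 133/4867·(0))/(1+133/4867) = 4867/5000 ≈ 0.973400
step 2 [2y] zero: DF = P = 9583/10000 ≈ 0.958300
step 3 [3y] bond c/1=3/50: DF=(555091/500000 − 3/50·(0.973400+0.958300))/(1+3/50) = 469/500 ≈ 0.938000
step 4 [4y] swap r/1=359/12540: DF=(1 − 359/12540·(0.973400+0.958300+0.938000))/(1+359/12540) = 8923/10000 ≈ 0.892300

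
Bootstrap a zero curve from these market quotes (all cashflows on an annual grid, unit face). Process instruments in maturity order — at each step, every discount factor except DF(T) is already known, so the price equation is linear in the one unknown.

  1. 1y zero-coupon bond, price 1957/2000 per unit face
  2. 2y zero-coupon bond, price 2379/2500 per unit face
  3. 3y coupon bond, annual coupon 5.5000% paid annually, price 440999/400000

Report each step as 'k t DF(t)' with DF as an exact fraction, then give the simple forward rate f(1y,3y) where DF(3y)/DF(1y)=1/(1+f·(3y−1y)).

step 1 [1y] zero: DF = P = 1957/2000 ≈ 0.978500
step 2 [2y] zero: DF = P = 2379/2500 ≈ 0.951600
step 3 [3y] bond c/1=11/200: DF=(440999/400000 − 11/200·(0.978500+0.951600))/(1+11/200) = 2361/2500 ≈ 0.944400

1 1 1957/2000
2 2 2379/2500
3 3 2361/2500
f(1y,3y) = ((1957/2000)/(2361/2500) − 1)/(2) = 341/18888 ≈ 1.8054%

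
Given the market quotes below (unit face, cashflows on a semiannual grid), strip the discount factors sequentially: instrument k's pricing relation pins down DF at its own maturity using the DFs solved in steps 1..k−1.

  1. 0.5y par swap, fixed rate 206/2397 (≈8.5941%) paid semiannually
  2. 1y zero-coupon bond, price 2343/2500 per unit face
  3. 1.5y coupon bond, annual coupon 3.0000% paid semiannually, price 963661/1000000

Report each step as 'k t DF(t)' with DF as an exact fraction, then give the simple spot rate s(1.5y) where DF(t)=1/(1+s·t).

step 1 [0.5y] swap r/2=103/2397: DF=(1 − 103/2397·(0))/(1+103/2397) = 2397/2500 ≈ 0.958800
step 2 [1y] zero: DF = P = 2343/2500 ≈ 0.937200
step 3 [1.5y] bond c/2=3/200: DF=(963661/1000000 − 3/200·(0.958800+0.937200))/(1+3/200) = 4607/5000 ≈ 0.921400

1 1/2 2397/2500
2 1 2343/2500
3 3/2 4607/5000
s(1.5y) = (1/(4607/5000) − 1)/(3/2) = 262/4607 ≈ 5.6870%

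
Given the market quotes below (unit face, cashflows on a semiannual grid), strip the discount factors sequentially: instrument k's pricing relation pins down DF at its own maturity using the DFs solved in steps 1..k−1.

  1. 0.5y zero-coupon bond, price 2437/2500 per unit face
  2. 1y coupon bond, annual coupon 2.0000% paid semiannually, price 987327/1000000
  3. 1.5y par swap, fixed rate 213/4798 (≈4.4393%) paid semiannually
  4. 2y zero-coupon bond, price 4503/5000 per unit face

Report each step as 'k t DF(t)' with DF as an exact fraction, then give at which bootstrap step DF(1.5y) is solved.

step 1 [0.5y] zero: DF = P = 2437/2500 ≈ 0.974800
step 2 [1y] bond c/2=1/100: DF=(987327/1000000 − 1/100·(0.974800))/(1+1/100) = 9679/10000 ≈ 0.967900
step 3 [1.5y] swap r/2=213/9596: DF=(1 − 213/9596·(0.974800+0.967900))/(1+213/9596) = 9361/10000 ≈ 0.936100
step 4 [2y] zero: DF = P = 4503/5000 ≈ 0.900600

1 1/2 2437/2500
2 1 9679/10000
3 3/2 9361/10000
4 2 4503/5000
DF(1.5y) is solved at step 3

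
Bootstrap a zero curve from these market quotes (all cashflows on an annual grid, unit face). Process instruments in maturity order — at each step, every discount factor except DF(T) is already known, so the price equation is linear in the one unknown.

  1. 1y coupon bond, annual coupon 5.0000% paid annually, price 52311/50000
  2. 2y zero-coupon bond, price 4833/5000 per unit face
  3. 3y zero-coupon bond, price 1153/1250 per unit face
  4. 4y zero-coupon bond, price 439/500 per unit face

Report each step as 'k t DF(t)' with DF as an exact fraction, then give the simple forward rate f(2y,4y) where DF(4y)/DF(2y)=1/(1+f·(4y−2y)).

step 1 [1y] bond c/1=1/20: DF=(52311/50000 − 1/20·(0))/(1+1/20) = 2491/2500 ≈ 0.996400
step 2 [2y] zero: DF = P = 4833/5000 ≈ 0.966600
step 3 [3y] zero: DF = P = 1153/1250 ≈ 0.922400
step 4 [4y] zero: DF = P = 439/500 ≈ 0.878000

1 1 2491/2500
2 2 4833/5000
3 3 1153/1250
4 4 439/500
f(2y,4y) = ((4833/5000)/(439/500) − 1)/(2) = 443/8780 ≈ 5.0456%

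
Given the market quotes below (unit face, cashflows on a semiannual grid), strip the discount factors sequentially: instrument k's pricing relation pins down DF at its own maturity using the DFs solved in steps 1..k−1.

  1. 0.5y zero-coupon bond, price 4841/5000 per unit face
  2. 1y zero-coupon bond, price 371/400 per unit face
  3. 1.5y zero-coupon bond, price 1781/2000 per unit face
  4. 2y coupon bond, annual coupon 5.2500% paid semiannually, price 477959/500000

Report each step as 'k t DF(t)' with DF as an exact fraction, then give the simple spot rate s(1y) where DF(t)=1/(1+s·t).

step 1 [0.5y] zero: DF = P = 4841/5000 ≈ 0.968200
step 2 [1y] zero: DF = P = 371/400 ≈ 0.927500
step 3 [1.5y] zero: DF = P = 1781/2000 ≈ 0.890500
step 4 [2y] bond c/2=21/800: DF=(477959/500000 − 21/800·(0.968200+0.927500+0.890500))/(1+21/800) = 4301/5000 ≈ 0.860200

1 1/2 4841/5000
2 1 371/400
3 3/2 1781/2000
4 2 4301/5000
s(1y) = (1/(371/400) − 1)/(1) = 29/371 ≈ 7.8167%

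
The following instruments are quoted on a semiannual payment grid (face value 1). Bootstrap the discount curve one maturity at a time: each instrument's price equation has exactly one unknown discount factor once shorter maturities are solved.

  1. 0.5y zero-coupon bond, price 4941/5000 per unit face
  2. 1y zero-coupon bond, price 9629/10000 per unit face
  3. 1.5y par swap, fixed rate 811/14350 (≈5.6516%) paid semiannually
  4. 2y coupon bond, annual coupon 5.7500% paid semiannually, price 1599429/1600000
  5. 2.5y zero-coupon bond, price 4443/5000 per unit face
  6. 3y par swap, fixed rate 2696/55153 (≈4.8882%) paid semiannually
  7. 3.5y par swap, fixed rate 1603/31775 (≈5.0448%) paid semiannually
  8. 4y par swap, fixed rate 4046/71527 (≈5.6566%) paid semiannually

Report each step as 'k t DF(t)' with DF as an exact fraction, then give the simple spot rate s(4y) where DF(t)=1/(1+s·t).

1 1/2 4941/5000
2 1 9629/10000
3 3/2 9189/10000
4 2 1783/2000
5 5/2 4443/5000
6 3 2163/2500
7 7/2 8397/10000
8 4 7977/10000
s(4y) = (1/(7977/10000) − 1)/(4) = 2023/31908 ≈ 6.3401%

step 1 [0.5y] zero: DF = P = 4941/5000 ≈ 0.988200
step 2 [1y] zero: DF = P = 9629/10000 ≈ 0.962900
step 3 [1.5y] swap r/2=811/28700: DF=(1 − 811/28700·(0.988200+0.962900))/(1+811/28700) = 9189/10000 ≈ 0.918900
step 4 [2y] bond c/2=23/800: DF=(1599429/1600000 − 23/800·(0.988200+0.962900+0.918900))/(1+23/800) = 1783/2000 ≈ 0.891500
step 5 [2.5y] zero: DF = P = 4443/5000 ≈ 0.888600
step 6 [3y] swap r/2=1348/55153: DF=(1 − 1348/55153·(0.988200+0.962900+0.918900+0.891500+0.888600))/(1+1348/55153) = 2163/2500 ≈ 0.865200
step 7 [3.5y] swap r/2=1603/63550: DF=(1 − 1603/63550·(0.988200+0.962900+0.918900+0.891500+0.888600+0.865200))/(1+1603/63550) = 8397/10000 ≈ 0.839700
step 8 [4y] swap r/2=2023/71527: DF=(1 − 2023/71527·(0.988200+0.962900+0.918900+0.891500+0.888600+0.865200+0.839700))/(1+2023/71527) = 7977/10000 ≈ 0.797700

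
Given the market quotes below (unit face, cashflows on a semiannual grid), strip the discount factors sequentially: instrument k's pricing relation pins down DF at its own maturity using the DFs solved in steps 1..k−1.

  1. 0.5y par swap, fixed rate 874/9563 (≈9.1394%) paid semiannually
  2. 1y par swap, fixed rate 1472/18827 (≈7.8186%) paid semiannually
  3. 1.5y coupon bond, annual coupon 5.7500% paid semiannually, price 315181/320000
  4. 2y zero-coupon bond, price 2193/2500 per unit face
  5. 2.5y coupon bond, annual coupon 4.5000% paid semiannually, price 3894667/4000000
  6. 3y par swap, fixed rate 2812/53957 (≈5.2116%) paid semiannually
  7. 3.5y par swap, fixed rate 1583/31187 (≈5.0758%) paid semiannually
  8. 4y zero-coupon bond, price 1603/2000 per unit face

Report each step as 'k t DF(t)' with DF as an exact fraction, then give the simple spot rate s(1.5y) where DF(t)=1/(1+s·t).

1 1/2 9563/10000
2 1 579/625
3 3/2 1131/1250
4 2 2193/2500
5 5/2 2179/2500
6 3 4297/5000
7 7/2 8417/10000
8 4 1603/2000
s(1.5y) = (1/(1131/1250) − 1)/(3/2) = 238/3393 ≈ 7.0144%

step 1 [0.5y] swap r/2=437/9563: DF=(1 − 437/9563·(0))/(1+437/9563) = 9563/10000 ≈ 0.956300
step 2 [1y] swap r/2=736/18827: DF=(1 − 736/18827·(0.956300))/(1+736/18827) = 579/625 ≈ 0.926400
step 3 [1.5y] bond c/2=23/800: DF=(315181/320000 − 23/800·(0.956300+0.926400))/(1+23/800) = 1131/1250 ≈ 0.904800
step 4 [2y] zero: DF = P = 2193/2500 ≈ 0.877200
step 5 [2.5y] bond c/2=9/400: DF=(3894667/4000000 − 9/400·(0.956300+0.926400+0.904800+0.877200))/(1+9/400) = 2179/2500 ≈ 0.871600
step 6 [3y] swap r/2=1406/53957: DF=(1 − 1406/53957·(0.956300+0.926400+0.904800+0.877200+0.871600))/(1+1406/53957) = 4297/5000 ≈ 0.859400
step 7 [3.5y] swap r/2=1583/62374: DF=(1 − 1583/62374·(0.956300+0.926400+0.904800+0.877200+0.871600+0.859400))/(1+1583/62374) = 8417/10000 ≈ 0.841700
step 8 [4y] zero: DF = P = 1603/2000 ≈ 0.801500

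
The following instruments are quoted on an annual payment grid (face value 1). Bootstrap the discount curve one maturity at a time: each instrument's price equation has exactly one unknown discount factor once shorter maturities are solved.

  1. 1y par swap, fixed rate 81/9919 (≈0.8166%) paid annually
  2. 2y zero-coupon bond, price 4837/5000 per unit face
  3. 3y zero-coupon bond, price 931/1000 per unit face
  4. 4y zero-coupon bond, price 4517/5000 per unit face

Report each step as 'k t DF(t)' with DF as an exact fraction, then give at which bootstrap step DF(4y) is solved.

1 1 9919/10000
2 2 4837/5000
3 3 931/1000
4 4 4517/5000
DF(4y) is solved at step 4

step 1 [1y] swap r/1=81/9919: DF=(1 − 81/9919·(0))/(1+81/9919) = 9919/10000 ≈ 0.991900
step 2 [2y] zero: DF = P = 4837/5000 ≈ 0.967400
step 3 [3y] zero: DF = P = 931/1000 ≈ 0.931000
step 4 [4y] zero: DF = P = 4517/5000 ≈ 0.903400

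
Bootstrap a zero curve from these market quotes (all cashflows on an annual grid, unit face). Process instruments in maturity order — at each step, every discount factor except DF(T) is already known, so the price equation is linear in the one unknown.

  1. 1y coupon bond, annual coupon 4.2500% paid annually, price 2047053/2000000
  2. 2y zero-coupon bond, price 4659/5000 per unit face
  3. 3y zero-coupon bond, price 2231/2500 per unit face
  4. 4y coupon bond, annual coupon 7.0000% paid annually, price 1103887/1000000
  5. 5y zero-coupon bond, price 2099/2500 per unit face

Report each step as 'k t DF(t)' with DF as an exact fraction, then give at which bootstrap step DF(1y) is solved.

1 1 4909/5000
2 2 4659/5000
3 3 2231/2500
4 4 8481/10000
5 5 2099/2500
DF(1y) is solved at step 1

step 1 [1y] bond c/1=17/400: DF=(2047053/2000000 − 17/400·(0))/(1+17/400) = 4909/5000 ≈ 0.981800
step 2 [2y] zero: DF = P = 4659/5000 ≈ 0.931800
step 3 [3y] zero: DF = P = 2231/2500 ≈ 0.892400
step 4 [4y] bond c/1=7/100: DF=(1103887/1000000 − 7/100·(0.981800+0.931800+0.892400))/(1+7/100) = 8481/10000 ≈ 0.848100
step 5 [5y] zero: DF = P = 2099/2500 ≈ 0.839600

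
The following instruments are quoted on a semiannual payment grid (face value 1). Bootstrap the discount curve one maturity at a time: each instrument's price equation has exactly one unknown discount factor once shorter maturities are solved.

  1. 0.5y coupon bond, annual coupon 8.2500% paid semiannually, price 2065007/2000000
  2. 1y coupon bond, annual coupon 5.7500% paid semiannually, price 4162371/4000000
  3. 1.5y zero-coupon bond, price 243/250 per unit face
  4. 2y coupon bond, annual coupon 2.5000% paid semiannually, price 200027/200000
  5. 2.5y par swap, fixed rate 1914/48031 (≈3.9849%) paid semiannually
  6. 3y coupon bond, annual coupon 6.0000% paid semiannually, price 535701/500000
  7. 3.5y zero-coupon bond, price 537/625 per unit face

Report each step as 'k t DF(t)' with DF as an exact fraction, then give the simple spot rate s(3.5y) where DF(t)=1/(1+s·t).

1 1/2 2479/2500
2 1 4919/5000
3 3/2 243/250
4 2 4757/5000
5 5/2 9043/10000
6 3 9003/10000
7 7/2 537/625
s(3.5y) = (1/(537/625) − 1)/(7/2) = 176/3759 ≈ 4.6821%

step 1 [0.5y] bond c/2=33/800: DF=(2065007/2000000 − 33/800·(0))/(1+33/800) = 2479/2500 ≈ 0.991600
step 2 [1y] bond c/2=23/800: DF=(4162371/4000000 − 23/800·(0.991600))/(1+23/800) = 4919/5000 ≈ 0.983800
step 3 [1.5y] zero: DF = P = 243/250 ≈ 0.972000
step 4 [2y] bond c/2=1/80: DF=(200027/200000 − 1/80·(0.991600+0.983800+0.972000))/(1+1/80) = 4757/5000 ≈ 0.951400
step 5 [2.5y] swap r/2=957/48031: DF=(1 − 957/48031·(0.991600+0.983800+0.972000+0.951400))/(1+957/48031) = 9043/10000 ≈ 0.904300
step 6 [3y] bond c/2=3/100: DF=(535701/500000 − 3/100·(0.991600+0.983800+0.972000+0.951400+0.904300))/(1+3/100) = 9003/10000 ≈ 0.900300
step 7 [3.5y] zero: DF = P = 537/625 ≈ 0.859200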